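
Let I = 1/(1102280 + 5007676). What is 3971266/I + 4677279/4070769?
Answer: 32924733183410860301/1356923 ≈ 2.4264e+13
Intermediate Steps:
I = 1/6109956 ≈ 1.6367e-7
3971266/I + 4677279/4070769 = 3971266/(1/6109956) + 4677279/4070769 = 3971266*6109956 + 4677279*(1/4070769) = 24264260524296 + 1559093/1356923 = 32924733183410860301/1356923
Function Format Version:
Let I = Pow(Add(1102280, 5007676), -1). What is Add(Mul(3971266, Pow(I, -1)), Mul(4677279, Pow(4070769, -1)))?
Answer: Rational(32924733183410860301, 1356923) ≈ 2.4264e+13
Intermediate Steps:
I = Rational(1, 6109956) (I = Pow(6109956, -1) = Rational(1, 6109956) ≈ 1.6367e-7)
Add(Mul(3971266, Pow(I, -1)), Mul(4677279, Pow(4070769, -1))) = Add(Mul(3971266, Pow(Rational(1, 6109956), -1)), Mul(4677279, Pow(4070769, -1))) = Add(Mul(3971266, 6109956), Mul(4677279, Rational(1, 4070769))) = Add(24264260524296, Rational(1559093, 1356923)) = Rational(32924733183410860301, 1356923)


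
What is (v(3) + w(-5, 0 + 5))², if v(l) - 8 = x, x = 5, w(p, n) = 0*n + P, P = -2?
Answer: 121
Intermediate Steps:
w(p, n) = -2 (w(p, n) = 0*n - 2 = 0 - 2 = -2)
v(l) = 13 (v(l) = 8 + 5 = 13)
(v(3) + w(-5, 0 + 5))² = (13 - 2)² = 11² = 121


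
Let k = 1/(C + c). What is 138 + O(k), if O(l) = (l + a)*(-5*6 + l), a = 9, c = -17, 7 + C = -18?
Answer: -231965/1764 ≈ -131.50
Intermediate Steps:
C = -25 (C = -7 - 18 = -25)
k = -1/42 (k = 1/(-25 - 17) = 1/(-42) = -1/42 ≈ -0.023810)
O(l) = (-30 + l)*(9 + l) (O(l) = (l + 9)*(-5*6 + l) = (9 + l)*(-30 + l) = (-30 + l)*(9 + l))
138 + O(k) = 138 + (-270 + (-1/42)² - 21*(-1/42)) = 138 + (-270 + 1/1764 + ½) = 138 - 475397/1764 = -231965/1764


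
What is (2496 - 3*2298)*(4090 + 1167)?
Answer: -23120286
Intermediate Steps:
(2496 - 3*2298)*(4090 + 1167) = (2496 - 6894)*5257 = -4398*5257 = -23120286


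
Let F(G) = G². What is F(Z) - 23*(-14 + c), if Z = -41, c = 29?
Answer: 1336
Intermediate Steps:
F(Z) - 23*(-14 + c) = (-41)² - 23*(-14 + 29) = 1681 - 23*15 = 1681 - 1*345 = 1681 - 345 = 1336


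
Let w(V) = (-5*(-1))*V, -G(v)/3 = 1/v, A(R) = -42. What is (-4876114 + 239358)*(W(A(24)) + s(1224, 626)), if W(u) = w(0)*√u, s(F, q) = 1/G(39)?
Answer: 60277828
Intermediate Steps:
G(v) = -3/v
w(V) = 5*V
s(F, q) = -13 (s(F, q) = 1/(-3/39) = 1/(-3*1/39) = 1/(-1/13) = -13)
W(u) = 0 (W(u) = (5*0)*√u = 0*√u = 0)
(-4876114 + 239358)*(W(A(24)) + s(1224, 626)) = (-4876114 + 239358)*(0 - 13) = -4636756*(-13) = 60277828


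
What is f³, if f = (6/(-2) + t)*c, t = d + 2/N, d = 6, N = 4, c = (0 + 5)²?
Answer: 5359375/8 ≈ 6.6992e+5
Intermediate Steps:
c = 25 (c = 5² = 25)
t = 13/2 (t = 6 + 2/4 = 6 + 2*(¼) = 6 + ½ = 13/2 ≈ 6.5000)
f = 175/2 (f = (6/(-2) + 13/2)*25 = (6*(-½) + 13/2)*25 = (-3 + 13/2)*25 = (7/2)*25 = 175/2 ≈ 87.500)
f³ = (175/2)³ = 5359375/8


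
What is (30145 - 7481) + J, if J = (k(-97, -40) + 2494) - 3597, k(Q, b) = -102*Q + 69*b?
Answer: 28695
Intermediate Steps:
J = 6031 (J = ((-102*(-97) + 69*(-40)) + 2494) - 3597 = ((9894 - 2760) + 2494) - 3597 = (7134 + 2494) - 3597 = 9628 - 3597 = 6031)
(30145 - 7481) + J = (30145 - 7481) + 6031 = 22664 + 6031 = 28695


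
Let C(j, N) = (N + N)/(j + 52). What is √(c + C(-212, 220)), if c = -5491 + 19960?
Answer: √57865/2 ≈ 120.28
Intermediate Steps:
C(j, N) = 2*N/(52 + j) (C(j, N) = (2*N)/(52 + j) = 2*N/(52 + j))
c = 14469
√(c + C(-212, 220)) = √(14469 + 2*220/(52 - 212)) = √(14469 + 2*220/(-160)) = √(14469 + 2*220*(-1/160)) = √(14469 - 11/4) = √(57865/4) = √57865/2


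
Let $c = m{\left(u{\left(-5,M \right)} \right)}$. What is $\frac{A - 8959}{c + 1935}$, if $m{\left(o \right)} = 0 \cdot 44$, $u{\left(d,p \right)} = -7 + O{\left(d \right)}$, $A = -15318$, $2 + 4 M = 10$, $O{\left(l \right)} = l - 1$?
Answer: $- \frac{24277}{1935} \approx -12.546$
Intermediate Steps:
$O{\left(l \right)} = -1 + l$ ($O{\left(l \right)} = l - 1 = -1 + l$)
$M = 2$ ($M = - \frac{1}{2} + \frac{1}{4} \cdot 10 = - \frac{1}{2} + \frac{5}{2} = 2$)
$u{\left(d,p \right)} = -8 + d$ ($u{\left(d,p \right)} = -7 + \left(-1 + d\right) = -8 + d$)
$m{\left(o \right)} = 0$
$c = 0$
$\frac{A - 8959}{c + 1935} = \frac{-15318 - 8959}{0 + 1935} = - \frac{24277}{1935}$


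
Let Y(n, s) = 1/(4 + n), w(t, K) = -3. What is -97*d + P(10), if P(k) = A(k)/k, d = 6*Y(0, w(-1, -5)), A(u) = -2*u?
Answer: -295/2 ≈ -147.50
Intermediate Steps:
d = 3/2 (d = 6/(4 + 0) = 6/4 = 6*(¼) = 3/2 ≈ 1.5000)
P(k) = -2 (P(k) = (-2*k)/k = -2)
-97*d + P(10) = -97*3/2 - 2 = -291/2 - 2 = -295/2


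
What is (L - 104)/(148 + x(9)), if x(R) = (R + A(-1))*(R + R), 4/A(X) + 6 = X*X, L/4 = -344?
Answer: -3700/739 ≈ -5.0068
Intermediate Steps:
L = -1376 (L = 4*(-344) = -1376)
A(X) = 4/(-6 + X²) (A(X) = 4/(-6 + X*X) = 4/(-6 + X²))
x(R) = 2*R*(-⅘ + R) (x(R) = (R + 4/(-6 + (-1)²))*(R + R) = (R + 4/(-6 + 1))*(2*R) = (R + 4/(-5))*(2*R) = (R + 4*(-⅕))*(2*R) = (R - ⅘)*(2*R) = (-⅘ + R)*(2*R) = 2*R*(-⅘ + R))
(L - 104)/(148 + x(9)) = (-1376 - 104)/(148 + (⅖)*9*(-4 + 5*9)) = -1480/(148 + (⅖)*9*(-4 + 45)) = -1480/(148 + (⅖)*9*41) = -1480/(148 + 738/5) = -1480/1478/5 = -1480*5/1478 = -3700/739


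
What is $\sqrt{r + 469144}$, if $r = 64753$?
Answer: $\sqrt{533897} \approx 730.68$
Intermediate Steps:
$\sqrt{r + 469144} = \sqrt{64753 + 469144} = \sqrt{533897}$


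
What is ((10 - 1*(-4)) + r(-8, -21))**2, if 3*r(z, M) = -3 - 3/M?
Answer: 75076/441 ≈ 170.24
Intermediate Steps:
r(z, M) = -1 - 1/M (r(z, M) = (-3 - 3/M)/3 = -1 - 1/M)
((10 - 1*(-4)) + r(-8, -21))**2 = ((10 - 1*(-4)) + (-1 - 1*(-21))/(-21))**2 = ((10 + 4) - (-1 + 21)/21)**2 = (14 - 1/21*20)**2 = (14 - 20/21)**2 = (274/21)**2 = 75076/441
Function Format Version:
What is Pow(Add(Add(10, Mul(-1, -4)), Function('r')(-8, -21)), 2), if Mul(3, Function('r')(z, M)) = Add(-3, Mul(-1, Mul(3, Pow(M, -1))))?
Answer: Rational(75076, 441) ≈ 170.24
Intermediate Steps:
Function('r')(z, M) = Add(-1, Mul(-1, Pow(M, -1))) (Function('r')(z, M) = Mul(Rational(1, 3), Add(-3, Mul(-1, Mul(3, Pow(M, -1))))) = Mul(Rational(1, 3), Add(-3, Mul(-3, Pow(M, -1)))) = Add(-1, Mul(-1, Pow(M, -1))))
Pow(Add(Add(10, Mul(-1, -4)), Function('r')(-8, -21)), 2) = Pow(Add(Add(10, Mul(-1, -4)), Mul(Pow(-21, -1), Add(-1, Mul(-1, -21)))), 2) = Pow(Add(Add(10, 4), Mul(Rational(-1, 21), Add(-1, 21))), 2) = Pow(Add(14, Mul(Rational(-1, 21), 20)), 2) = Pow(Add(14, Rational(-20, 21)), 2) = Pow(Rational(274, 21), 2) = Rational(75076, 441)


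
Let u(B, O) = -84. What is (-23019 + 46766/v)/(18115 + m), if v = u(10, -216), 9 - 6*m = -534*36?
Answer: -990181/895461 ≈ -1.1058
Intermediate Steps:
m = 6411/2 (m = 3/2 - (-89)*36 = 3/2 - 1/6*(-19224) = 3/2 + 3204 = 6411/2 ≈ 3205.5)
v = -84
(-23019 + 46766/v)/(18115 + m) = (-23019 + 46766/(-84))/(18115 + 6411/2) = (-23019 + 46766*(-1/84))/(42641/2) = (-23019 - 23383/42)*(2/42641) = -990181/42*2/42641 = -990181/895461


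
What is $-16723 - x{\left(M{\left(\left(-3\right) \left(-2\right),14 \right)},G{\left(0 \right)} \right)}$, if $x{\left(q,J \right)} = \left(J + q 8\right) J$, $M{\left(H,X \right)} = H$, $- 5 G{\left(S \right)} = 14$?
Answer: $- \frac{414911}{25} \approx -16596.0$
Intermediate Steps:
$G{\left(S \right)} = - \frac{14}{5}$ ($G{\left(S \right)} = \left(- \frac{1}{5}\right) 14 = - \frac{14}{5}$)
$x{\left(q,J \right)} = J \left(J + 8 q\right)$ ($x{\left(q,J \right)} = \left(J + 8 q\right) J = J \left(J + 8 q\right)$)
$-16723 - x{\left(M{\left(\left(-3\right) \left(-2\right),14 \right)},G{\left(0 \right)} \right)} = -16723 - - \frac{14 \left(- \frac{14}{5} + 8 \left(\left(-3\right) \left(-2\right)\right)\right)}{5} = -16723 - - \frac{14 \left(- \frac{14}{5} + 8 \cdot 6\right)}{5} = -16723 - - \frac{14 \left(- \frac{14}{5} + 48\right)}{5} = -16723 - \left(- \frac{14}{5}\right) \frac{226}{5} = -16723 - - \frac{3164}{25} = -16723 + \frac{3164}{25} = - \frac{414911}{25}$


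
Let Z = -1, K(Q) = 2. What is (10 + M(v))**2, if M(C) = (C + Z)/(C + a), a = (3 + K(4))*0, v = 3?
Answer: 1024/9 ≈ 113.78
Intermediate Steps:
a = 0 (a = (3 + 2)*0 = 5*0 = 0)
M(C) = (-1 + C)/C (M(C) = (C - 1)/(C + 0) = (-1 + C)/C)
(10 + M(v))**2 = (10 + (-1 + 3)/3)**2 = (10 + (1/3)*2)**2 = (10 + 2/3)**2 = (32/3)**2 = 1024/9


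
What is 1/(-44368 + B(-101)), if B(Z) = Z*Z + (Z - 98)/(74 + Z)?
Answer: -27/922310 ≈ -2.9274e-5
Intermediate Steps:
B(Z) = Z² + (-98 + Z)/(74 + Z)
1/(-44368 + B(-101)) = 1/(-44368 + (-98 - 101 + (-101)³ + 74*(-101)²)/(74 - 101)) = 1/(-44368 + (-98 - 101 - 1030301 + 74*10201)/(-27)) = 1/(-44368 - (-98 - 101 - 1030301 + 754874)/27) = 1/(-44368 - 1/27*(-275626)) = 1/(-44368 + 275626/27) = 1/(-922310/27) = -27/922310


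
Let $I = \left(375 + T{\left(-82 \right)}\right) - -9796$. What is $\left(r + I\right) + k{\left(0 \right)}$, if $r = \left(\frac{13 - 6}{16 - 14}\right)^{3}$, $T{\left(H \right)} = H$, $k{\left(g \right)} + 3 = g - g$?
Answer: $\frac{81031}{8} \approx 10129.0$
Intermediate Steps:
$k{\left(g \right)} = -3$ ($k{\left(g \right)} = -3 + \left(g - g\right) = -3 + 0 = -3$)
$I = 10089$ ($I = \left(375 - 82\right) - -9796 = 293 + 9796 = 10089$)
$r = \frac{343}{8}$ ($r = \left(\frac{7}{2}\right)^{3} = \frac{343}{8} \approx 42.875$)
$\left(r + I\right) + k{\left(0 \right)} = \left(\frac{343}{8} + 10089\right) - 3 = \frac{81055}{8} - 3 = \frac{81031}{8}$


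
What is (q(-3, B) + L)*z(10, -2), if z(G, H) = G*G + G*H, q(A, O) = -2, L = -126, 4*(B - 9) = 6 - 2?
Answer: -10240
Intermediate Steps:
B = 10 (B = 9 + (6 - 2)/4 = 9 + (¼)*4 = 9 + 1 = 10)
z(G, H) = G² + G*H
(q(-3, B) + L)*z(10, -2) = (-2 - 126)*(10*(10 - 2)) = -1280*8 = -128*80 = -10240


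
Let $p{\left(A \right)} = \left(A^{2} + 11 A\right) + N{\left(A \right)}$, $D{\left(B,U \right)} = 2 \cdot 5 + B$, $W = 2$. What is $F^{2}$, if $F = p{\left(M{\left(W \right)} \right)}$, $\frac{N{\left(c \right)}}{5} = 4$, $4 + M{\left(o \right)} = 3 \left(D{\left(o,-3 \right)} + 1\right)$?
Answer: $2656900$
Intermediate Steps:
$D{\left(B,U \right)} = 10 + B$
$M{\left(o \right)} = 29 + 3 o$ ($M{\left(o \right)} = -4 + 3 \left(\left(10 + o\right) + 1\right) = -4 + 3 \left(11 + o\right) = -4 + \left(33 + 3 o\right) = 29 + 3 o$)
$N{\left(c \right)} = 20$ ($N{\left(c \right)} = 5 \cdot 4 = 20$)
$p{\left(A \right)} = 20 + A^{2} + 11 A$ ($p{\left(A \right)} = \left(A^{2} + 11 A\right) + 20 = 20 + A^{2} + 11 A$)
$F = 1630$ ($F = 20 + \left(29 + 3 \cdot 2\right)^{2} + 11 \left(29 + 3 \cdot 2\right) = 20 + \left(29 + 6\right)^{2} + 11 \left(29 + 6\right) = 20 + 35^{2} + 11 \cdot 35 = 20 + 1225 + 385 = 1630$)
$F^{2} = 1630^{2} = 2656900$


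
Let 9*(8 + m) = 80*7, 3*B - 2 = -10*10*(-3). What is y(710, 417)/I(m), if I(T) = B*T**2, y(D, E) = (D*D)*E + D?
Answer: 25540564815/35959744 ≈ 710.25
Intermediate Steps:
B = 302/3 (B = 2/3 + (-10*10*(-3))/3 = 2/3 + (-100*(-3))/3 = 2/3 + (1/3)*300 = 2/3 + 100 = 302/3 ≈ 100.67)
m = 488/9 (m = -8 + (80*7)/9 = -8 + (1/9)*560 = -8 + 560/9 = 488/9 ≈ 54.222)
y(D, E) = D + E*D**2 (y(D, E) = D**2*E + D = E*D**2 + D = D + E*D**2)
I(T) = 302*T**2/3
y(710, 417)/I(m) = (710*(1 + 710*417))/((302*(488/9)**2/3)) = (710*(1 + 296070))/(((302/3)*(238144/81))) = (710*296071)/(71919488/243) = 210210410*(243/71919488) = 25540564815/35959744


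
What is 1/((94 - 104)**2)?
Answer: 1/100 ≈ 0.010000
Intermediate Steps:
1/((94 - 104)**2) = 1/((-10)**2) = 1/100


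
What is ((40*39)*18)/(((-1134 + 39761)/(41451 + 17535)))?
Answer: 1656326880/38627 ≈ 42880.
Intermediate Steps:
((40*39)*18)/(((-1134 + 39761)/(41451 + 17535))) = (1560*18)/((38627/58986)) = 28080/((38627*(1/58986))) = 28080/(38627/58986) = 28080*(58986/38627) = 1656326880/38627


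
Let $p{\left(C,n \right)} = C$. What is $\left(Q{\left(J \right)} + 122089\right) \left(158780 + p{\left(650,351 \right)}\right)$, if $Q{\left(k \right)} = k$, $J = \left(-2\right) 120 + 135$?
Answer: $19447909120$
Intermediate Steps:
$J = -105$ ($J = -240 + 135 = -105$)
$\left(Q{\left(J \right)} + 122089\right) \left(158780 + p{\left(650,351 \right)}\right) = \left(-105 + 122089\right) \left(158780 + 650\right) = 121984 \cdot 159430 = 19447909120$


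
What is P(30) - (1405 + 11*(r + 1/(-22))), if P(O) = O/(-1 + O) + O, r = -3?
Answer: -77747/58 ≈ -1340.5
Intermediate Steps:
P(O) = O + O/(-1 + O) (P(O) = O/(-1 + O) + O = O + O/(-1 + O))
P(30) - (1405 + 11*(r + 1/(-22))) = 30**2/(-1 + 30) - (1405 + 11*(-3 + 1/(-22))) = 900/29 - (1405 + 11*(-3 - 1/22)) = 900*(1/29) - (1405 + 11*(-67/22)) = 900/29 - (1405 - 67/2) = 900/29 - 1*2743/2 = 900/29 - 2743/2 = -77747/58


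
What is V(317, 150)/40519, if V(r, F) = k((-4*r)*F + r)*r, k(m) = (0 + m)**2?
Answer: 11429610519413/40519 ≈ 2.8208e+8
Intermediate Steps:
k(m) = m**2
V(r, F) = r*(r - 4*F*r)**2 (V(r, F) = ((-4*r)*F + r)**2*r = (-4*F*r + r)**2*r = (r - 4*F*r)**2*r = r*(r - 4*F*r)**2)
V(317, 150)/40519 = (317**3*(-1 + 4*150)**2)/40519 = (31855013*(-1 + 600)**2)*(1/40519) = (31855013*599**2)*(1/40519) = (31855013*358801)*(1/40519) = 11429610519413*(1/40519) = 11429610519413/40519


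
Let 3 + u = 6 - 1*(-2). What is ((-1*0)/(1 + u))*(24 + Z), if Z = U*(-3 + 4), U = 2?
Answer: 0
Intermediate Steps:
u = 5 (u = -3 + (6 - 1*(-2)) = -3 + (6 + 2) = -3 + 8 = 5)
Z = 2 (Z = 2*(-3 + 4) = 2*1 = 2)
((-1*0)/(1 + u))*(24 + Z) = ((-1*0)/(1 + 5))*(24 + 2) = (0/6)*26 = (0*(⅙))*26 = 0*26 = 0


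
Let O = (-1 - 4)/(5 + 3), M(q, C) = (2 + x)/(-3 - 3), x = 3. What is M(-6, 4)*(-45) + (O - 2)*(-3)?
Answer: 363/8 ≈ 45.375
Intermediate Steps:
M(q, C) = -⅚ (M(q, C) = (2 + 3)/(-3 - 3) = 5/(-6) = 5*(-⅙) = -⅚)
O = -5/8 ≈ -0.62500
M(-6, 4)*(-45) + (O - 2)*(-3) = -⅚*(-45) + (-5/8 - 2)*(-3) = 75/2 - 21/8*(-3) = 75/2 + 63/8 = 363/8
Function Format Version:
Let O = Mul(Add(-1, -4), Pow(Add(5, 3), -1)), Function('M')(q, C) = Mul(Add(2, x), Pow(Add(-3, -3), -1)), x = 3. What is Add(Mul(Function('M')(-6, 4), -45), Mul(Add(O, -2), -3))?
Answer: Rational(363, 8) ≈ 45.375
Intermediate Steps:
Function('M')(q, C) = Rational(-5, 6) (Function('M')(q, C) = Mul(Add(2, 3), Pow(Add(-3, -3), -1)) = Mul(5, Pow(-6, -1)) = Mul(5, Rational(-1, 6)) = Rational(-5, 6))
O = Rational(-5, 8) (O = Mul(-5, Pow(8, -1)) = Mul(-5, Rational(1, 8)) = Rational(-5, 8) ≈ -0.62500)
Add(Mul(Function('M')(-6, 4), -45), Mul(Add(O, -2), -3)) = Add(Mul(Rational(-5, 6), -45), Mul(Add(Rational(-5, 8), -2), -3)) = Add(Rational(75, 2), Mul(Rational(-21, 8), -3)) = Add(Rational(75, 2), Rational(63, 8)) = Rational(363, 8)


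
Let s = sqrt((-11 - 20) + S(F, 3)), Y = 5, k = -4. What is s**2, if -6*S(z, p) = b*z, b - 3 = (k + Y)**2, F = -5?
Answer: -83/3 ≈ -27.667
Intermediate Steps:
b = 4 (b = 3 + (-4 + 5)**2 = 3 + 1**2 = 3 + 1 = 4)
S(z, p) = -2*z/3
s = I*sqrt(249)/3 (s = sqrt((-11 - 20) - 2/3*(-5)) = sqrt(-31 + 10/3) = sqrt(-83/3) = I*sqrt(249)/3 ≈ 5.2599*I)
s**2 = (I*sqrt(249)/3)**2 = -83/3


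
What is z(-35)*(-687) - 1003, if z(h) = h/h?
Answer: -1690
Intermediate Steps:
z(h) = 1
z(-35)*(-687) - 1003 = 1*(-687) - 1003 = -687 - 1003 = -1690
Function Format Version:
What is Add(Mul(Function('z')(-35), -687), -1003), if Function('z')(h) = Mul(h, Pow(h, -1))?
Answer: -1690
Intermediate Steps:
Function('z')(h) = 1
Add(Mul(Function('z')(-35), -687), -1003) = Add(Mul(1, -687), -1003) = Add(-687, -1003) = -1690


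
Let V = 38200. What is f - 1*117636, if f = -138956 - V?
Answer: -294792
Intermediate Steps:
f = -177156 (f = -138956 - 1*38200 = -138956 - 38200 = -177156)
f - 1*117636 = -177156 - 1*117636 = -177156 - 117636 = -294792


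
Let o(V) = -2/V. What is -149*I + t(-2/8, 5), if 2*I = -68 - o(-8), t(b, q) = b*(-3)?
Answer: 40683/8 ≈ 5085.4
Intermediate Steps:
t(b, q) = -3*b
I = -273/8 (I = (-68 - (-2)/(-8))/2 = (-68 - (-2)*(-1)/8)/2 = (-68 - 1*¼)/2 = (-68 - ¼)/2 = (½)*(-273/4) = -273/8 ≈ -34.125)
-149*I + t(-2/8, 5) = -149*(-273/8) - (-6)/8 = 40677/8 - (-6)/8 = 40677/8 - 3*(-¼) = 40677/8 + ¾ = 40683/8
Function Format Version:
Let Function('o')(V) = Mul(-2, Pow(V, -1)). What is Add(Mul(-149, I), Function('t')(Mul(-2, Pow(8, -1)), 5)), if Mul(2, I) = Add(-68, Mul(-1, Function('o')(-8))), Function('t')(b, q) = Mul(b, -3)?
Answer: Rational(40683, 8) ≈ 5085.4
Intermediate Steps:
Function('t')(b, q) = Mul(-3, b)
I = Rational(-273, 8) (I = Mul(Rational(1, 2), Add(-68, Mul(-1, Mul(-2, Pow(-8, -1))))) = Mul(Rational(1, 2), Add(-68, Mul(-1, Mul(-2, Rational(-1, 8))))) = Mul(Rational(1, 2), Add(-68, Mul(-1, Rational(1, 4)))) = Mul(Rational(1, 2), Add(-68, Rational(-1, 4))) = Mul(Rational(1, 2), Rational(-273, 4)) = Rational(-273, 8) ≈ -34.125)
Add(Mul(-149, I), Function('t')(Mul(-2, Pow(8, -1)), 5)) = Add(Mul(-149, Rational(-273, 8)), Mul(-3, Mul(-2, Pow(8, -1)))) = Add(Rational(40677, 8), Mul(-3, Mul(-2, Rational(1, 8)))) = Add(Rational(40677, 8), Mul(-3, Rational(-1, 4))) = Add(Rational(40677, 8), Rational(3, 4)) = Rational(40683, 8)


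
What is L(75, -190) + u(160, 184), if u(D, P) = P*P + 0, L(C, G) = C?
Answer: 33931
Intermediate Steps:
u(D, P) = P² (u(D, P) = P² + 0 = P²)
L(75, -190) + u(160, 184) = 75 + 184² = 75 + 33856 = 33931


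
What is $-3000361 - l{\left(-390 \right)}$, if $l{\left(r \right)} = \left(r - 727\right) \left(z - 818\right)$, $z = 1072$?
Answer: $-2716643$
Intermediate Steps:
$l{\left(r \right)} = -184658 + 254 r$ ($l{\left(r \right)} = \left(r - 727\right) \left(1072 - 818\right) = \left(-727 + r\right) 254 = -184658 + 254 r$)
$-3000361 - l{\left(-390 \right)} = -3000361 - \left(-184658 + 254 \left(-390\right)\right) = -3000361 - \left(-184658 - 99060\right) = -3000361 - -283718 = -3000361 + 283718 = -2716643$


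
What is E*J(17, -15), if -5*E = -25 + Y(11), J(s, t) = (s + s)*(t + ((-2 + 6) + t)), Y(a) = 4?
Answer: -18564/5 ≈ -3712.8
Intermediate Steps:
J(s, t) = 2*s*(4 + 2*t) (J(s, t) = (2*s)*(t + (4 + t)) = (2*s)*(4 + 2*t) = 2*s*(4 + 2*t))
E = 21/5 (E = -(-25 + 4)/5 = -⅕*(-21) = 21/5 ≈ 4.2000)
E*J(17, -15) = 21*(4*17*(2 - 15))/5 = 21*(4*17*(-13))/5 = (21/5)*(-884) = -18564/5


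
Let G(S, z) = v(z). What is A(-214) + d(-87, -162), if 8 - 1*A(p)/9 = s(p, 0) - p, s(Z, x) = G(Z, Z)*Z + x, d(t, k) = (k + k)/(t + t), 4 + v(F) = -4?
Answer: -500544/29 ≈ -17260.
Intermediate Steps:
v(F) = -8 (v(F) = -4 - 4 = -8)
G(S, z) = -8
d(t, k) = k/t (d(t, k) = (2*k)/((2*t)) = (2*k)*(1/(2*t)) = k/t)
s(Z, x) = x - 8*Z (s(Z, x) = -8*Z + x = x - 8*Z)
A(p) = 72 + 81*p (A(p) = 72 - 9*((0 - 8*p) - p) = 72 - 9*(-8*p - p) = 72 - (-81)*p = 72 + 81*p)
A(-214) + d(-87, -162) = (72 + 81*(-214)) - 162/(-87) = (72 - 17334) - 162*(-1/87) = -17262 + 54/29 = -500544/29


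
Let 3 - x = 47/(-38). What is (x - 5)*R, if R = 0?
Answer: 0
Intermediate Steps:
x = 161/38 (x = 3 - 47/(-38) = 3 - 47*(-1)/38 = 3 - 1*(-47/38) = 3 + 47/38 = 161/38 ≈ 4.2368)
(x - 5)*R = (161/38 - 5)*0 = -29/38*0 = 0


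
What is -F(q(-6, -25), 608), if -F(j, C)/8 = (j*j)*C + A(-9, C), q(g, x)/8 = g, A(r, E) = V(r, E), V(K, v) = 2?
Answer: 11206672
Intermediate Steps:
A(r, E) = 2
q(g, x) = 8*g
F(j, C) = -16 - 8*C*j² (F(j, C) = -8*((j*j)*C + 2) = -8*(j²*C + 2) = -8*(C*j² + 2) = -8*(2 + C*j²) = -16 - 8*C*j²)
-F(q(-6, -25), 608) = -(-16 - 8*608*(8*(-6))²) = -(-16 - 8*608*(-48)²) = -(-16 - 8*608*2304) = -(-16 - 11206656) = -1*(-11206672) = 11206672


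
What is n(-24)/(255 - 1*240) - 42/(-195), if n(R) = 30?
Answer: 144/65 ≈ 2.2154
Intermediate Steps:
n(-24)/(255 - 1*240) - 42/(-195) = 30/(255 - 1*240) - 42/(-195) = 30/(255 - 240) - 42*(-1/195) = 30/15 + 14/65 = 30*(1/15) + 14/65 = 2 + 14/65 = 144/65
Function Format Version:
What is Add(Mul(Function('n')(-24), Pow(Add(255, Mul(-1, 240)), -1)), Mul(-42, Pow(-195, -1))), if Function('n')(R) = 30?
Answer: Rational(144, 65) ≈ 2.2154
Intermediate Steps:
Add(Mul(Function('n')(-24), Pow(Add(255, Mul(-1, 240)), -1)), Mul(-42, Pow(-195, -1))) = Add(Mul(30, Pow(Add(255, Mul(-1, 240)), -1)), Mul(-42, Pow(-195, -1))) = Add(Mul(30, Pow(Add(255, -240), -1)), Mul(-42, Rational(-1, 195))) = Add(Mul(30, Pow(15, -1)), Rational(14, 65)) = Add(Mul(30, Rational(1, 15)), Rational(14, 65)) = Add(2, Rational(14, 65)) = Rational(144, 65)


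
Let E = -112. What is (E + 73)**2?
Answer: 1521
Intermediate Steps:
(E + 73)**2 = (-112 + 73)**2 = (-39)**2 = 1521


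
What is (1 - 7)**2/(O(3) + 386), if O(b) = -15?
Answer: 36/371 ≈ 0.097035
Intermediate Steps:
(1 - 7)**2/(O(3) + 386) = (1 - 7)**2/(-15 + 386) = (-6)**2/371 = 36*(1/371) = 36/371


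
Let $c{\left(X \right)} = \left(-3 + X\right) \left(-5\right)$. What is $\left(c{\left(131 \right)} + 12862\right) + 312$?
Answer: $12534$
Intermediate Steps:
$c{\left(X \right)} = 15 - 5 X$
$\left(c{\left(131 \right)} + 12862\right) + 312 = \left(\left(15 - 655\right) + 12862\right) + 312 = \left(-640 + 12862\right) + 312 = 12222 + 312 = 12534$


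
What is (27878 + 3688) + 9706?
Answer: 41272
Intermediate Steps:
(27878 + 3688) + 9706 = 31566 + 9706 = 41272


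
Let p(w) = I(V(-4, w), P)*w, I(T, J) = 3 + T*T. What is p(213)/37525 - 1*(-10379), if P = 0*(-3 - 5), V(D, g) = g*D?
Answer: 544090166/37525 ≈ 14499.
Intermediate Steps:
V(D, g) = D*g
P = 0 (P = 0*(-8) = 0)
I(T, J) = 3 + T²
p(w) = w*(3 + 16*w²) (p(w) = (3 + (-4*w)²)*w = (3 + 16*w²)*w = w*(3 + 16*w²))
p(213)/37525 - 1*(-10379) = (213*(3 + 16*213²))/37525 - 1*(-10379) = (213*(3 + 16*45369))*(1/37525) + 10379 = (213*(3 + 725904))*(1/37525) + 10379 = (213*725907)*(1/37525) + 10379 = 154618191*(1/37525) + 10379 = 154618191/37525 + 10379 = 544090166/37525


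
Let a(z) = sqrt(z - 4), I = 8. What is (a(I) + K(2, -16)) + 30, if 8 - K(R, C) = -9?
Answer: 49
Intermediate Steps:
K(R, C) = 17 (K(R, C) = 8 - 1*(-9) = 8 + 9 = 17)
a(z) = sqrt(-4 + z)
(a(I) + K(2, -16)) + 30 = (sqrt(-4 + 8) + 17) + 30 = (sqrt(4) + 17) + 30 = (2 + 17) + 30 = 19 + 30 = 49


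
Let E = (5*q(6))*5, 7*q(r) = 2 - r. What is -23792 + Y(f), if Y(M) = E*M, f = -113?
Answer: -155244/7 ≈ -22178.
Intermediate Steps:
q(r) = 2/7 - r/7 (q(r) = (2 - r)/7 = 2/7 - r/7)
E = -100/7 (E = (5*(2/7 - ⅐*6))*5 = (5*(2/7 - 6/7))*5 = (5*(-4/7))*5 = -20/7*5 = -100/7 ≈ -14.286)
Y(M) = -100*M/7
-23792 + Y(f) = -23792 - 100/7*(-113) = -23792 + 11300/7 = -155244/7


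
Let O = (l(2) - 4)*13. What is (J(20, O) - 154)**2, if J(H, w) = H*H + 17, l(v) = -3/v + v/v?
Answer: 69169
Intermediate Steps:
l(v) = 1 - 3/v (l(v) = -3/v + 1 = 1 - 3/v)
O = -117/2 (O = ((-3 + 2)/2 - 4)*13 = ((1/2)*(-1) - 4)*13 = (-1/2 - 4)*13 = -9/2*13 = -117/2 ≈ -58.500)
J(H, w) = 17 + H**2 (J(H, w) = H**2 + 17 = 17 + H**2)
(J(20, O) - 154)**2 = ((17 + 20**2) - 154)**2 = ((17 + 400) - 154)**2 = (417 - 154)**2 = 263**2 = 69169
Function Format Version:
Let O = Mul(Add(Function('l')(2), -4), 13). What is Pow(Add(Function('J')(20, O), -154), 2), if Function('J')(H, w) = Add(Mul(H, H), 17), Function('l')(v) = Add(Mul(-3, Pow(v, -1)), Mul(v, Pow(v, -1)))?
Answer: 69169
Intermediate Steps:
Function('l')(v) = Add(1, Mul(-3, Pow(v, -1))) (Function('l')(v) = Add(Mul(-3, Pow(v, -1)), 1) = Add(1, Mul(-3, Pow(v, -1))))
O = Rational(-117, 2) (O = Mul(Add(Mul(Pow(2, -1), Add(-3, 2)), -4), 13) = Mul(Add(Mul(Rational(1, 2), -1), -4), 13) = Mul(Add(Rational(-1, 2), -4), 13) = Mul(Rational(-9, 2), 13) = Rational(-117, 2) ≈ -58.500)
Function('J')(H, w) = Add(17, Pow(H, 2)) (Function('J')(H, w) = Add(Pow(H, 2), 17) = Add(17, Pow(H, 2)))
Pow(Add(Function('J')(20, O), -154), 2) = Pow(Add(Add(17, Pow(20, 2)), -154), 2) = Pow(Add(Add(17, 400), -154), 2) = Pow(Add(417, -154), 2) = Pow(263, 2) = 69169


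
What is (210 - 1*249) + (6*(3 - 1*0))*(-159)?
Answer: -2901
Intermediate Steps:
(210 - 1*249) + (6*(3 - 1*0))*(-159) = (210 - 249) + (6*(3 + 0))*(-159) = -39 + (6*3)*(-159) = -39 + 18*(-159) = -39 - 2862 = -2901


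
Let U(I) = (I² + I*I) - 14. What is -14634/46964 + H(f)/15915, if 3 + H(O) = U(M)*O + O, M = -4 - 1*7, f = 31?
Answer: 50178217/373716030 ≈ 0.13427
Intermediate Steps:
M = -11 (M = -4 - 7 = -11)
U(I) = -14 + 2*I² (U(I) = (I² + I²) - 14 = 2*I² - 14 = -14 + 2*I²)
H(O) = -3 + 229*O (H(O) = -3 + ((-14 + 2*(-11)²)*O + O) = -3 + ((-14 + 2*121)*O + O) = -3 + ((-14 + 242)*O + O) = -3 + (228*O + O) = -3 + 229*O)
-14634/46964 + H(f)/15915 = -14634/46964 + (-3 + 229*31)/15915 = -14634*1/46964 + (-3 + 7099)*(1/15915) = -7317/23482 + 7096*(1/15915) = -7317/23482 + 7096/15915 = 50178217/373716030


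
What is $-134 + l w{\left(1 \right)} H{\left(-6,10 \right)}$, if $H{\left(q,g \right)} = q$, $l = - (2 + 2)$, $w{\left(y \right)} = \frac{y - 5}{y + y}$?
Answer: $-182$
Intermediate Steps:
$w{\left(y \right)} = \frac{-5 + y}{2 y}$
$l = -4$ ($l = \left(-1\right) 4 = -4$)
$-134 + l w{\left(1 \right)} H{\left(-6,10 \right)} = -134 + - 4 \frac{-5 + 1}{2 \cdot 1} \left(-6\right) = -134 + - 4 \cdot \frac{1}{2} \cdot 1 \left(-4\right) \left(-6\right) = -134 + \left(-4\right) \left(-2\right) \left(-6\right) = -134 + 8 \left(-6\right) = -134 - 48 = -182$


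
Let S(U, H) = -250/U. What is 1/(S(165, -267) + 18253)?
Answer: 33/602299 ≈ 5.4790e-5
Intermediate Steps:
1/(S(165, -267) + 18253) = 1/(-250/165 + 18253) = 1/(-250*1/165 + 18253) = 1/(-50/33 + 18253) = 1/(602299/33) = 33/602299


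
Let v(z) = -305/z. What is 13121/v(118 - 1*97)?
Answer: -275541/305 ≈ -903.41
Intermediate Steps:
13121/v(118 - 1*97) = 13121/((-305/(118 - 1*97))) = 13121/((-305/(118 - 97))) = 13121/((-305/21)) = 13121/((-305*1/21)) = 13121/(-305/21) = 13121*(-21/305) = -275541/305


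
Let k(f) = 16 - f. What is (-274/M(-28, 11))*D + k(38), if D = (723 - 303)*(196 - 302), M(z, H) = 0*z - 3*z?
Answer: 145198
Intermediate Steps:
M(z, H) = -3*z (M(z, H) = 0 - 3*z = -3*z)
D = -44520 (D = 420*(-106) = -44520)
(-274/M(-28, 11))*D + k(38) = -274/((-3*(-28)))*(-44520) + (16 - 1*38) = -274/84*(-44520) + (16 - 38) = -274*1/84*(-44520) - 22 = -137/42*(-44520) - 22 = 145220 - 22 = 145198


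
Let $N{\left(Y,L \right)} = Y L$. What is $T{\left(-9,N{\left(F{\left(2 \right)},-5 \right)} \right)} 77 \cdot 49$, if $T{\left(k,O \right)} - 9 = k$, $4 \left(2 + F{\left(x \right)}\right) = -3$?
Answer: $0$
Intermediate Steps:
$F{\left(x \right)} = - \frac{11}{4}$ ($F{\left(x \right)} = -2 + \frac{1}{4} \left(-3\right) = -2 - \frac{3}{4} = - \frac{11}{4}$)
$N{\left(Y,L \right)} = L Y$
$T{\left(k,O \right)} = 9 + k$
$T{\left(-9,N{\left(F{\left(2 \right)},-5 \right)} \right)} 77 \cdot 49 = \left(9 - 9\right) 77 \cdot 49 = 0 \cdot 77 \cdot 49 = 0 \cdot 49 = 0$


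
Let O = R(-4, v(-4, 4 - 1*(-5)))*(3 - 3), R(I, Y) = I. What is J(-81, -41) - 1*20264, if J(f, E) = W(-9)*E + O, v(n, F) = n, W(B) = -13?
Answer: -19731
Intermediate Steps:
O = 0 (O = -4*(3 - 3) = -4*0 = 0)
J(f, E) = -13*E (J(f, E) = -13*E + 0 = -13*E)
J(-81, -41) - 1*20264 = -13*(-41) - 1*20264 = 533 - 20264 = -19731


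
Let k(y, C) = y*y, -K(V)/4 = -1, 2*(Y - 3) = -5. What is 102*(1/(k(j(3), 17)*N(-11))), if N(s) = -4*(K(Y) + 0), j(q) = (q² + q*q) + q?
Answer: -17/1176 ≈ -0.014456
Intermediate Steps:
j(q) = q + 2*q² (j(q) = (q² + q²) + q = 2*q² + q = q + 2*q²)
Y = ½ (Y = 3 + (½)*(-5) = 3 - 5/2 = ½ ≈ 0.50000)
K(V) = 4 (K(V) = -4*(-1) = 4)
k(y, C) = y²
N(s) = -16 (N(s) = -4*(4 + 0) = -4*4 = -16)
102*(1/(k(j(3), 17)*N(-11))) = 102*(1/((3*(1 + 2*3))²*(-16))) = 102*(-1/16/(3*(1 + 6))²) = 102*(-1/16/(3*7)²) = 102*(-1/16/21²) = 102*(-1/16/441) = 102*((1/441)*(-1/16)) = 102*(-1/7056) = -17/1176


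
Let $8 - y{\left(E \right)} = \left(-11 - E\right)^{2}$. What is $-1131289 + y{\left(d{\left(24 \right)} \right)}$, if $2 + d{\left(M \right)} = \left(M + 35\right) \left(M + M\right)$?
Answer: $-9202562$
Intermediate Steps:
$d{\left(M \right)} = -2 + 2 M \left(35 + M\right)$ ($d{\left(M \right)} = -2 + \left(M + 35\right) \left(M + M\right) = -2 + \left(35 + M\right) 2 M = -2 + 2 M \left(35 + M\right)$)
$y{\left(E \right)} = 8 - \left(-11 - E\right)^{2}$
$-1131289 + y{\left(d{\left(24 \right)} \right)} = -1131289 + \left(8 - \left(11 + \left(-2 + 2 \cdot 24^{2} + 70 \cdot 24\right)\right)^{2}\right) = -1131289 + \left(8 - \left(11 + \left(-2 + 2 \cdot 576 + 1680\right)\right)^{2}\right) = -1131289 + \left(8 - \left(11 + \left(-2 + 1152 + 1680\right)\right)^{2}\right) = -1131289 + \left(8 - \left(11 + 2830\right)^{2}\right) = -1131289 + \left(8 - 2841^{2}\right) = -1131289 + \left(8 - 8071281\right) = -1131289 - 8071273 = -9202562$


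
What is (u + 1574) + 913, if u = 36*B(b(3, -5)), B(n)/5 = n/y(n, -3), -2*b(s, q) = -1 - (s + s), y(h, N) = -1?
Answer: 1857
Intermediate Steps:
b(s, q) = ½ + s (b(s, q) = -(-1 - (s + s))/2 = -(-1 - 2*s)/2 = ½ + s)
B(n) = -5*n (B(n) = 5*(n/(-1)) = 5*(n*(-1)) = 5*(-n) = -5*n)
u = -630 (u = 36*(-5*(½ + 3)) = 36*(-5*7/2) = 36*(-35/2) = -630)
(u + 1574) + 913 = (-630 + 1574) + 913 = 944 + 913 = 1857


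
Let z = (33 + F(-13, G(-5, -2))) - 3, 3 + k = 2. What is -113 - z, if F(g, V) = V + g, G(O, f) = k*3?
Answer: -127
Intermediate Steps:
k = -1 (k = -3 + 2 = -1)
G(O, f) = -3 (G(O, f) = -1*3 = -3)
z = 14 (z = (33 + (-3 - 13)) - 3 = (33 - 16) - 3 = 17 - 3 = 14)
-113 - z = -113 - 1*14 = -113 - 14 = -127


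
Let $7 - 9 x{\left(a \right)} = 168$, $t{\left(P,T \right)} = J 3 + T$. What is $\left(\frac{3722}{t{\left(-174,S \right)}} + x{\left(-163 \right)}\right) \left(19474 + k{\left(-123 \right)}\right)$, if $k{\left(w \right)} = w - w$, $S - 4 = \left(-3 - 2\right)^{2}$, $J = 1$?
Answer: $\frac{138002501}{72} \approx 1.9167 \cdot 10^{6}$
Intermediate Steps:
$S = 29$ ($S = 4 + \left(-3 - 2\right)^{2} = 4 + \left(-5\right)^{2} = 4 + 25 = 29$)
$t{\left(P,T \right)} = 3 + T$ ($t{\left(P,T \right)} = 1 \cdot 3 + T = 3 + T$)
$x{\left(a \right)} = - \frac{161}{9}$ ($x{\left(a \right)} = \frac{7}{9} - \frac{56}{3} = - \frac{161}{9}$)
$k{\left(w \right)} = 0$
$\left(\frac{3722}{t{\left(-174,S \right)}} + x{\left(-163 \right)}\right) \left(19474 + k{\left(-123 \right)}\right) = \left(\frac{3722}{3 + 29} - \frac{161}{9}\right) \left(19474 + 0\right) = \left(\frac{3722}{32} - \frac{161}{9}\right) 19474 = \left(3722 \cdot \frac{1}{32} - \frac{161}{9}\right) 19474 = \left(\frac{1861}{16} - \frac{161}{9}\right) 19474 = \frac{14173}{144} \cdot 19474 = \frac{138002501}{72}$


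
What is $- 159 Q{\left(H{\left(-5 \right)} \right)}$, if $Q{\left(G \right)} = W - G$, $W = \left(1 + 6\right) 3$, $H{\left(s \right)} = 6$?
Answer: $-2385$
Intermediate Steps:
$W = 21$ ($W = 7 \cdot 3 = 21$)
$Q{\left(G \right)} = 21 - G$
$- 159 Q{\left(H{\left(-5 \right)} \right)} = - 159 \left(21 - 6\right) = \left(-159\right) 15 = -2385$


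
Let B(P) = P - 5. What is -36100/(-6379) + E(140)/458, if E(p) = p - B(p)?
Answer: 16565695/2921582 ≈ 5.6701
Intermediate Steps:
B(P) = -5 + P
E(p) = 5 (E(p) = p - (-5 + p) = p + (5 - p) = 5)
-36100/(-6379) + E(140)/458 = -36100/(-6379) + 5/458 = -36100*(-1/6379) + 5*(1/458) = 36100/6379 + 5/458 = 16565695/2921582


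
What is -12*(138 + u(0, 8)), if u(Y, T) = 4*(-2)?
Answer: -1560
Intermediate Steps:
u(Y, T) = -8
-12*(138 + u(0, 8)) = -12*(138 - 8) = -12*130 = -1560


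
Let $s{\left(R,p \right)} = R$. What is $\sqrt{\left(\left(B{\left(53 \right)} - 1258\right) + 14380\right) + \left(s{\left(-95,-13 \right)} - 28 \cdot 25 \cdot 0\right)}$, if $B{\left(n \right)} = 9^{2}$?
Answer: $2 \sqrt{3277} \approx 114.49$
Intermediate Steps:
$B{\left(n \right)} = 81$
$\sqrt{\left(\left(B{\left(53 \right)} - 1258\right) + 14380\right) + \left(s{\left(-95,-13 \right)} - 28 \cdot 25 \cdot 0\right)} = \sqrt{\left(\left(81 - 1258\right) + 14380\right) - \left(95 + 28 \cdot 25 \cdot 0\right)} = \sqrt{\left(-1177 + 14380\right) - \left(95 + 700 \cdot 0\right)} = \sqrt{13203 - 95} = \sqrt{13108} = 2 \sqrt{3277}$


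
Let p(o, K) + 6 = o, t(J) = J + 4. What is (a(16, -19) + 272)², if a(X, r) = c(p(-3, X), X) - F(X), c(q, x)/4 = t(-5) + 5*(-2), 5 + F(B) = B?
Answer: 47089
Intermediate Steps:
t(J) = 4 + J
F(B) = -5 + B
p(o, K) = -6 + o
c(q, x) = -44 (c(q, x) = 4*((4 - 5) + 5*(-2)) = 4*(-1 - 10) = 4*(-11) = -44)
a(X, r) = -39 - X (a(X, r) = -44 - (-5 + X) = -44 + (5 - X) = -39 - X)
(a(16, -19) + 272)² = ((-39 - 1*16) + 272)² = ((-39 - 16) + 272)² = (-55 + 272)² = 217² = 47089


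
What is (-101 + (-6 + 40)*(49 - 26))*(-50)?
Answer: -34050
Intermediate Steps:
(-101 + (-6 + 40)*(49 - 26))*(-50) = (-101 + 34*23)*(-50) = (-101 + 782)*(-50) = 681*(-50) = -34050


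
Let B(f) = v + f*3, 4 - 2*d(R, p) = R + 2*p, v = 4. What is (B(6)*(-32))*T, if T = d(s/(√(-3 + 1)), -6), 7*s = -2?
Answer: -5632 + 352*I*√2/7 ≈ -5632.0 + 71.115*I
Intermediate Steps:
s = -2/7 (s = (⅐)*(-2) = -2/7 ≈ -0.28571)
d(R, p) = 2 - p - R/2 (d(R, p) = 2 - (R + 2*p)/2 = 2 + (-p - R/2) = 2 - p - R/2)
B(f) = 4 + 3*f (B(f) = 4 + f*3 = 4 + 3*f)
T = 8 - I*√2/14 (T = 2 - 1*(-6) - (-1)/(7*(√(-3 + 1))) = 2 + 6 - (-1)/(7*(√(-2))) = 2 + 6 - (-1)/(7*(I*√2)) = 2 + 6 - (-1)*(-I*√2/2)/7 = 2 + 6 - I*√2/14 = 8 - I*√2/14 ≈ 8.0 - 0.10102*I)
(B(6)*(-32))*T = ((4 + 3*6)*(-32))*(8 - I*√2/14) = ((4 + 18)*(-32))*(8 - I*√2/14) = (22*(-32))*(8 - I*√2/14) = -704*(8 - I*√2/14) = -5632 + 352*I*√2/7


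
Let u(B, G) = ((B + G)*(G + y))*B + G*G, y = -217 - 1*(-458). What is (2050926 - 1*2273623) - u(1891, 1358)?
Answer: -9826097402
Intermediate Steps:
y = 241 (y = -217 + 458 = 241)
u(B, G) = G² + B*(241 + G)*(B + G) (u(B, G) = ((B + G)*(G + 241))*B + G*G = ((B + G)*(241 + G))*B + G² = ((241 + G)*(B + G))*B + G² = B*(241 + G)*(B + G) + G² = G² + B*(241 + G)*(B + G))
(2050926 - 1*2273623) - u(1891, 1358) = (2050926 - 1*2273623) - (1358² + 241*1891² + 1891*1358² + 1358*1891² + 241*1891*1358) = (2050926 - 2273623) - (1844164 + 241*3575881 + 1891*1844164 + 1358*3575881 + 618882698) = -222697 - (1844164 + 861787321 + 3487314124 + 4856046398 + 618882698) = -222697 - 1*9825874705 = -222697 - 9825874705 = -9826097402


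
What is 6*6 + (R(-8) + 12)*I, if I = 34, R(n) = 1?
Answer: 478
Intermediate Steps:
6*6 + (R(-8) + 12)*I = 6*6 + (1 + 12)*34 = 36 + 13*34 = 36 + 442 = 478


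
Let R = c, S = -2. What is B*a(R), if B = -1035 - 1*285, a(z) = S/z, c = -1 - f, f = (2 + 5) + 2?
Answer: -264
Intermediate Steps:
f = 9 (f = 7 + 2 = 9)
c = -10 (c = -1 - 1*9 = -1 - 9 = -10)
R = -10
a(z) = -2/z
B = -1320 (B = -1035 - 285 = -1320)
B*a(R) = -(-2640)/(-10) = -(-2640)*(-1)/10 = -1320*1/5 = -264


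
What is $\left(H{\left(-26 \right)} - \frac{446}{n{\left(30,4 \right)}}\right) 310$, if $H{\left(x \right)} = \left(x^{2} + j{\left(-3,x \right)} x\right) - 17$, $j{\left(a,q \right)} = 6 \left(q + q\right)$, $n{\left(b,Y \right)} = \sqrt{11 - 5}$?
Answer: $2719010 - \frac{69130 \sqrt{6}}{3} \approx 2.6626 \cdot 10^{6}$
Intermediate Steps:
$n{\left(b,Y \right)} = \sqrt{6}$
$j{\left(a,q \right)} = 12 q$ ($j{\left(a,q \right)} = 6 \cdot 2 q = 12 q$)
$H{\left(x \right)} = -17 + 13 x^{2}$ ($H{\left(x \right)} = \left(x^{2} + 12 x x\right) - 17 = \left(x^{2} + 12 x^{2}\right) - 17 = 13 x^{2} - 17 = -17 + 13 x^{2}$)
$\left(H{\left(-26 \right)} - \frac{446}{n{\left(30,4 \right)}}\right) 310 = \left(\left(-17 + 13 \left(-26\right)^{2}\right) - \frac{446}{\sqrt{6}}\right) 310 = \left(\left(-17 + 13 \cdot 676\right) - 446 \frac{\sqrt{6}}{6}\right) 310 = \left(\left(-17 + 8788\right) - \frac{223 \sqrt{6}}{3}\right) 310 = \left(8771 - \frac{223 \sqrt{6}}{3}\right) 310 = 2719010 - \frac{69130 \sqrt{6}}{3}$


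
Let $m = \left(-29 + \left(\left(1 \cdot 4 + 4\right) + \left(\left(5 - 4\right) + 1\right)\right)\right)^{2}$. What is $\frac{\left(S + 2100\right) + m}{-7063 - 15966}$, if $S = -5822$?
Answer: $\frac{3361}{23029} \approx 0.14595$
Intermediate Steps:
$m = 361$ ($m = \left(-29 + \left(\left(4 + 4\right) + \left(1 + 1\right)\right)\right)^{2} = \left(-29 + \left(8 + 2\right)\right)^{2} = \left(-29 + 10\right)^{2} = \left(-19\right)^{2} = 361$)
$\frac{\left(S + 2100\right) + m}{-7063 - 15966} = \frac{\left(-5822 + 2100\right) + 361}{-7063 - 15966} = \frac{-3722 + 361}{-23029} = \left(-3361\right) \left(- \frac{1}{23029}\right) = \frac{3361}{23029}$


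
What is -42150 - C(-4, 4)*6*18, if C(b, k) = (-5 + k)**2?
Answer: -42258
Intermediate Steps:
-42150 - C(-4, 4)*6*18 = -42150 - (-5 + 4)**2*6*18 = -42150 - (-1)**2*6*18 = -42150 - 1*6*18 = -42150 - 6*18 = -42150 - 1*108 = -42150 - 108 = -42258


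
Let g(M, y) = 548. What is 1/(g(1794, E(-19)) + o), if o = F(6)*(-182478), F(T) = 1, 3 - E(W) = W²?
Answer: -1/181930 ≈ -5.4966e-6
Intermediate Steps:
E(W) = 3 - W²
o = -182478 (o = 1*(-182478) = -182478)
1/(g(1794, E(-19)) + o) = 1/(548 - 182478) = 1/(-181930) = -1/181930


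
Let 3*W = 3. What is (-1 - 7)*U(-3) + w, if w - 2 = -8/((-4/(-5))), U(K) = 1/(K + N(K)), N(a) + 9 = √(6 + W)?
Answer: -1000/137 + 8*√7/137 ≈ -7.1448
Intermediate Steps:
W = 1 (W = (⅓)*3 = 1)
N(a) = -9 + √7 (N(a) = -9 + √(6 + 1) = -9 + √7)
U(K) = 1/(-9 + K + √7) (U(K) = 1/(K + (-9 + √7)) = 1/(-9 + K + √7))
w = -8 (w = 2 - 8/((-4/(-5))) = 2 - 8/((-4*(-⅕))) = 2 - 8/⅘ = 2 - 8*5/4 = 2 - 10 = -8)
(-1 - 7)*U(-3) + w = (-1 - 7)/(-9 - 3 + √7) - 8 = -8/(-12 + √7) - 8 = -8 - 8/(-12 + √7)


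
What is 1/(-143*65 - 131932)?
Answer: -1/141227 ≈ -7.0808e-6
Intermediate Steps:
1/(-143*65 - 131932) = 1/(-9295 - 131932) = 1/(-141227) = -1/141227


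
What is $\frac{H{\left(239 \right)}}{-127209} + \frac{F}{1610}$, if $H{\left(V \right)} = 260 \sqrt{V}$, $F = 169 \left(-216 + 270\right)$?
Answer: $\frac{4563}{805} - \frac{260 \sqrt{239}}{127209} \approx 5.6367$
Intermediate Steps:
$F = 9126$ ($F = 169 \cdot 54 = 9126$)
$\frac{H{\left(239 \right)}}{-127209} + \frac{F}{1610} = \frac{260 \sqrt{239}}{-127209} + \frac{9126}{1610} = 260 \sqrt{239} \left(- \frac{1}{127209}\right) + 9126 \cdot \frac{1}{1610} = - \frac{260 \sqrt{239}}{127209} + \frac{4563}{805} = \frac{4563}{805} - \frac{260 \sqrt{239}}{127209}$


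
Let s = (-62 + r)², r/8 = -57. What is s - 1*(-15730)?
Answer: 284054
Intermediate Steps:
r = -456 (r = 8*(-57) = -456)
s = 268324 (s = (-62 - 456)² = (-518)² = 268324)
s - 1*(-15730) = 268324 - 1*(-15730) = 268324 + 15730 = 284054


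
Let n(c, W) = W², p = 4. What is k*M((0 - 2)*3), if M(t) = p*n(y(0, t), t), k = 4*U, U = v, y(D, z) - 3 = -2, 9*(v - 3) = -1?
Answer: 1664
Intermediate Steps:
v = 26/9 (v = 3 + (⅑)*(-1) = 3 - ⅑ = 26/9 ≈ 2.8889)
y(D, z) = 1 (y(D, z) = 3 - 2 = 1)
U = 26/9 ≈ 2.8889
k = 104/9 (k = 4*(26/9) = 104/9 ≈ 11.556)
M(t) = 4*t²
k*M((0 - 2)*3) = 104*(4*((0 - 2)*3)²)/9 = 104*(4*(-2*3)²)/9 = 104*(4*(-6)²)/9 = 104*(4*36)/9 = (104/9)*144 = 1664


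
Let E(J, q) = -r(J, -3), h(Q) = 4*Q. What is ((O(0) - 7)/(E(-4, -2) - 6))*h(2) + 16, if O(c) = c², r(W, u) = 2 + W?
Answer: 30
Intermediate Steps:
E(J, q) = -2 - J (E(J, q) = -(2 + J) = -2 - J)
((O(0) - 7)/(E(-4, -2) - 6))*h(2) + 16 = ((0² - 7)/((-2 - 1*(-4)) - 6))*(4*2) + 16 = ((0 - 7)/((-2 + 4) - 6))*8 + 16 = -7/(2 - 6)*8 + 16 = -7/(-4)*8 + 16 = -7*(-¼)*8 + 16 = (7/4)*8 + 16 = 14 + 16 = 30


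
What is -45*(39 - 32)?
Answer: -315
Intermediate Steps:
-45*(39 - 32) = -45*7 = -315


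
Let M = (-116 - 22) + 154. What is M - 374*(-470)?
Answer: 175796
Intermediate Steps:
M = 16 (M = -138 + 154 = 16)
M - 374*(-470) = 16 - 374*(-470) = 16 + 175780 = 175796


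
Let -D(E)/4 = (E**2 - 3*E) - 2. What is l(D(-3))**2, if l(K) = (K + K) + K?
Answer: 36864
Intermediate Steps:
D(E) = 8 - 4*E**2 + 12*E (D(E) = -4*((E**2 - 3*E) - 2) = -4*(-2 + E**2 - 3*E) = 8 - 4*E**2 + 12*E)
l(K) = 3*K (l(K) = 2*K + K = 3*K)
l(D(-3))**2 = (3*(8 - 4*(-3)**2 + 12*(-3)))**2 = (3*(8 - 4*9 - 36))**2 = (3*(8 - 36 - 36))**2 = (3*(-64))**2 = (-192)**2 = 36864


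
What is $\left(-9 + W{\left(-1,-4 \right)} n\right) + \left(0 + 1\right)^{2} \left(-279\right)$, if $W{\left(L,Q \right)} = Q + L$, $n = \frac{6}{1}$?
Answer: $-318$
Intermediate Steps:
$n = 6$ ($n = 6 \cdot 1 = 6$)
$W{\left(L,Q \right)} = L + Q$
$\left(-9 + W{\left(-1,-4 \right)} n\right) + \left(0 + 1\right)^{2} \left(-279\right) = \left(-9 + \left(-1 - 4\right) 6\right) + \left(0 + 1\right)^{2} \left(-279\right) = \left(-9 - 30\right) + 1^{2} \left(-279\right) = \left(-9 - 30\right) + 1 \left(-279\right) = -39 - 279 = -318$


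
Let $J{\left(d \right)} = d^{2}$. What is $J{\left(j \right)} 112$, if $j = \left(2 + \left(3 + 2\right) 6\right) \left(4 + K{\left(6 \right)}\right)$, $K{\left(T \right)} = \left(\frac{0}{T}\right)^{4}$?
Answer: $1835008$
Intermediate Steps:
$K{\left(T \right)} = 0$ ($K{\left(T \right)} = 0^{4} = 0$)
$j = 128$ ($j = \left(2 + \left(3 + 2\right) 6\right) \left(4 + 0\right) = \left(2 + 5 \cdot 6\right) 4 = \left(2 + 30\right) 4 = 32 \cdot 4 = 128$)
$J{\left(j \right)} 112 = 128^{2} \cdot 112 = 16384 \cdot 112 = 1835008$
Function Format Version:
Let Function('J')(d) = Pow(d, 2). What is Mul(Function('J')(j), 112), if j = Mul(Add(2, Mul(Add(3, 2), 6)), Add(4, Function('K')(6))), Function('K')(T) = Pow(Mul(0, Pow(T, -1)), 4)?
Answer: 1835008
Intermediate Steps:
Function('K')(T) = 0 (Function('K')(T) = Pow(0, 4) = 0)
j = 128 (j = Mul(Add(2, Mul(Add(3, 2), 6)), Add(4, 0)) = Mul(Add(2, Mul(5, 6)), 4) = Mul(Add(2, 30), 4) = Mul(32, 4) = 128)
Mul(Function('J')(j), 112) = Mul(Pow(128, 2), 112) = Mul(16384, 112) = 1835008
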